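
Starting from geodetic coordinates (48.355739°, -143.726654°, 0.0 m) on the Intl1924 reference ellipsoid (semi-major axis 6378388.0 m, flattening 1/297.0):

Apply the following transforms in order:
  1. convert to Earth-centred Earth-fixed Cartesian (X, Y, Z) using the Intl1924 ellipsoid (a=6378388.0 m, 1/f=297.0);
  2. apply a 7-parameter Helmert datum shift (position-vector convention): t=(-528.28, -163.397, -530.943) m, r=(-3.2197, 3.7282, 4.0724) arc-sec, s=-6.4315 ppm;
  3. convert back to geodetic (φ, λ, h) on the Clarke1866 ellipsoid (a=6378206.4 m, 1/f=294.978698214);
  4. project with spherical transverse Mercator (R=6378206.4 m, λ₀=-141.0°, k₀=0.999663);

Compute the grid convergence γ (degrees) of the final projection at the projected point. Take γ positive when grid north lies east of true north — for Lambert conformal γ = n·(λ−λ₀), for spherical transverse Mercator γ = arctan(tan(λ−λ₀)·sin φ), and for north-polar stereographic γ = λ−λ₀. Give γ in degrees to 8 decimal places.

start: φ=48.355739°, λ=-143.726654°, h=0.000 m
→ ECEF (a=6378388.000, f=1/297.0): X=-3423495.8471, Y=-2512356.5697, Z=4743342.1837
→ Helmert 7p (PV): X=-3423866.7718, Y=-2512497.3591, Z=4742881.8291
→ geod (Bowring, a=6378206.400): φ=48.35172799°, λ=-143.72808340°, h=173.3787 m
→ into tm (λ₀=-141.0°): φ=48.35172799°, λ−λ₀=-2.72808340°
convergence γ = -2.03920929°

-2.03920929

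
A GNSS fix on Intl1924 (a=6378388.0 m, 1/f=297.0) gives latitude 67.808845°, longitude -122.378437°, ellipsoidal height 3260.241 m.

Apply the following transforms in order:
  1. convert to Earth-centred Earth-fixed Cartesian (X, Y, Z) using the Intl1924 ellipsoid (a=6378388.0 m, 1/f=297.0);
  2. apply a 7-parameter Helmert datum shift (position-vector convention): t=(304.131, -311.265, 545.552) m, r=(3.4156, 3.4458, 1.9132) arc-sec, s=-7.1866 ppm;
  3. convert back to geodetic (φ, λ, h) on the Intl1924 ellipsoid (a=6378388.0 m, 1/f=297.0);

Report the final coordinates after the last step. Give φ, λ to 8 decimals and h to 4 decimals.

start: φ=67.808845°, λ=-122.378437°, h=3260.241 m
→ ECEF (a=6378388.000, f=1/297.0): X=-1294489.9671, Y=-2041487.6247, Z=5886227.7679
→ Helmert 7p (PV): X=-1294059.2646, Y=-2041893.6964, Z=5886718.8378
→ geod (Bowring, a=6378388.000): φ=67.80957468°, λ=-122.36466195°, h=3757.3771 m

φ=67.80957468°, λ=-122.36466195°, h=3757.3771 m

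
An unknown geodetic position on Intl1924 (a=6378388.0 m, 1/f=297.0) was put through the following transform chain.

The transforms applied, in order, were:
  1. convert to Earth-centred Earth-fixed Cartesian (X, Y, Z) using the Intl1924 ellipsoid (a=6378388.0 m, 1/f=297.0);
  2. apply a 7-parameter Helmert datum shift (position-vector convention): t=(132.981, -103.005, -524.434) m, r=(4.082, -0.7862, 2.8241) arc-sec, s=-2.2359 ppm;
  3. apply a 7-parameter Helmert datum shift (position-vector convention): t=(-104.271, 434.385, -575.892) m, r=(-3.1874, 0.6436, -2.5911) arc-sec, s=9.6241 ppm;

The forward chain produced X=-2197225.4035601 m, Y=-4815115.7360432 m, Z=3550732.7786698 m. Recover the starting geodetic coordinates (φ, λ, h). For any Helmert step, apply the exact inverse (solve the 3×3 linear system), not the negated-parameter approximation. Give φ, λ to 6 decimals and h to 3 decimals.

φ=34.042261°, λ=-114.526985°, h=2577.722 m

start: X=-2197225.4036, Y=-4815115.7360, Z=3550732.7787 m
→ Helmert⁻¹: X=-2197050.5747, Y=-4815586.2519, Z=3551193.2225
→ Helmert⁻¹: X=-2197240.8607, Y=-4815393.6391, Z=3551829.2699
→ geod (Bowring, a=6378388.000): φ=34.04226100°, λ=-114.52698500°, h=2577.7220 m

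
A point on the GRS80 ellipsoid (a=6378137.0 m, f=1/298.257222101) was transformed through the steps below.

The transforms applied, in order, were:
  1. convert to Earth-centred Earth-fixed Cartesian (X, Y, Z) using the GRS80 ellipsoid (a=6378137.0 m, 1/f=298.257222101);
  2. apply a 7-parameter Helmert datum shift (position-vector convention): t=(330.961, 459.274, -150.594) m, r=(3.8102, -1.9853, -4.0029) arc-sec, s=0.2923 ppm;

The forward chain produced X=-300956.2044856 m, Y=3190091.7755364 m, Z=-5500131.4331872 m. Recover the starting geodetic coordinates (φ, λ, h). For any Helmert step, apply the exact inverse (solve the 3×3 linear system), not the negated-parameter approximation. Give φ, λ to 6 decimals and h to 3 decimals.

φ=-59.946515°, λ=95.398275°, h=2934.469 m

start: X=-300956.2045, Y=3190091.7755, Z=-5500131.4332 m
→ Helmert⁻¹: X=-301401.9131, Y=3189524.1213, Z=-5500035.2486
→ geod (Bowring, a=6378137.000): φ=-59.94651500°, λ=95.39827500°, h=2934.4690 m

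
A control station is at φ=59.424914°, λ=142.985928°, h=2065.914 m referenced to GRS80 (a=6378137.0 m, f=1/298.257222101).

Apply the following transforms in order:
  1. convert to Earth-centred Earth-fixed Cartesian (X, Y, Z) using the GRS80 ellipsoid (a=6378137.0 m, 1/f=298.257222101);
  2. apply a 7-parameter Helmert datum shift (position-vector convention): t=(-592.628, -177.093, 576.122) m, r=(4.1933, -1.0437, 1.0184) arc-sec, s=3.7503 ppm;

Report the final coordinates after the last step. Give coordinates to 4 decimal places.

start: φ=59.424914°, λ=142.985928°, h=2065.914 m
→ ECEF (a=6378137.000, f=1/298.257222101): X=-2597862.8821, Y=1958630.6321, Z=5469943.4847
→ Helmert 7p (PV): X=-2598502.6014, Y=1958336.8553, Z=5470566.7939

X=-2598502.6014 m, Y=1958336.8553 m, Z=5470566.7939 m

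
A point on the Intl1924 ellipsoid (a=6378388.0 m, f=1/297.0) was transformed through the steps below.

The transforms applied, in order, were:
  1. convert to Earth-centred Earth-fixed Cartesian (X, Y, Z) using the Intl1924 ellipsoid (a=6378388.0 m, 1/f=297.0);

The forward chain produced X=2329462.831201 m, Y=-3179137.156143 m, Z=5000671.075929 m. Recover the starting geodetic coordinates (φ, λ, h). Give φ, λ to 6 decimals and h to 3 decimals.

φ=51.944602°, λ=-53.768488°, h=1989.571 m

start: X=2329462.8312, Y=-3179137.1561, Z=5000671.0759 m
→ geod (Bowring, a=6378388.000): φ=51.94460200°, λ=-53.76848800°, h=1989.5710 m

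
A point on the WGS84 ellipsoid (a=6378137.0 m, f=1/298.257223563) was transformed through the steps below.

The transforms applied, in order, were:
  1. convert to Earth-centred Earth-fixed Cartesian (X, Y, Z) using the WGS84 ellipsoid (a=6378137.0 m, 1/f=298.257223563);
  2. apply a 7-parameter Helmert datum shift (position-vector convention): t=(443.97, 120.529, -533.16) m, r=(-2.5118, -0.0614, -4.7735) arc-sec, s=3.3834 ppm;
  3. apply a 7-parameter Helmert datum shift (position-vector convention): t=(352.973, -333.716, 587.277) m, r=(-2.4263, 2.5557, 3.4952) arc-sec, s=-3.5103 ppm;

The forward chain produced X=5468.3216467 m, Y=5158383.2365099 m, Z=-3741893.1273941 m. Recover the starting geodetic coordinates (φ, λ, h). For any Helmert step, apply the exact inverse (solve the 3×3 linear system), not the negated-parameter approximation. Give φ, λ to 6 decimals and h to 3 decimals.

start: X=5468.3216, Y=5158383.2365, Z=-3741893.1274 m
→ Helmert⁻¹: X=5249.1534, Y=5158778.9946, Z=-3742432.7937
→ Helmert⁻¹: X=4684.6679, Y=5158686.6866, Z=-3741824.1547
→ geod (Bowring, a=6378137.000): φ=-36.13807200°, λ=89.94796900°, h=2117.5510 m

φ=-36.138072°, λ=89.947969°, h=2117.551 m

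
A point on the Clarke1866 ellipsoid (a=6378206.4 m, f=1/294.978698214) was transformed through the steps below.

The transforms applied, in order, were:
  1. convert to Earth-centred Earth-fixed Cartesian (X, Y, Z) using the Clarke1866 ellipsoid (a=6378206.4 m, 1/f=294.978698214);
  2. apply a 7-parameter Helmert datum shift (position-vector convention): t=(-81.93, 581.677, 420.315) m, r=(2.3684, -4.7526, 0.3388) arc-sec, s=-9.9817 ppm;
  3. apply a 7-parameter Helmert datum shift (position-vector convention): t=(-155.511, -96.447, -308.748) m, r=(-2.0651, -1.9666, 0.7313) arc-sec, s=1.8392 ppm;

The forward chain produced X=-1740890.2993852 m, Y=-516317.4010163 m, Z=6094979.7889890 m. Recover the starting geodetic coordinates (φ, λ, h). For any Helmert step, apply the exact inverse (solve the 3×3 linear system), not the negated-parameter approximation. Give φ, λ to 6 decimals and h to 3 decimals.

start: X=-1740890.2994, Y=-516317.4010, Z=6094979.7890 m
→ Helmert⁻¹: X=-1740675.3027, Y=-516274.8585, Z=6095288.7539
→ Helmert⁻¹: X=-1740471.1599, Y=-516788.8513, Z=6094975.3132
→ geod (Bowring, a=6378206.400): φ=73.51837500°, λ=-163.46254600°, h=1303.2380 m

φ=73.518375°, λ=-163.462546°, h=1303.238 m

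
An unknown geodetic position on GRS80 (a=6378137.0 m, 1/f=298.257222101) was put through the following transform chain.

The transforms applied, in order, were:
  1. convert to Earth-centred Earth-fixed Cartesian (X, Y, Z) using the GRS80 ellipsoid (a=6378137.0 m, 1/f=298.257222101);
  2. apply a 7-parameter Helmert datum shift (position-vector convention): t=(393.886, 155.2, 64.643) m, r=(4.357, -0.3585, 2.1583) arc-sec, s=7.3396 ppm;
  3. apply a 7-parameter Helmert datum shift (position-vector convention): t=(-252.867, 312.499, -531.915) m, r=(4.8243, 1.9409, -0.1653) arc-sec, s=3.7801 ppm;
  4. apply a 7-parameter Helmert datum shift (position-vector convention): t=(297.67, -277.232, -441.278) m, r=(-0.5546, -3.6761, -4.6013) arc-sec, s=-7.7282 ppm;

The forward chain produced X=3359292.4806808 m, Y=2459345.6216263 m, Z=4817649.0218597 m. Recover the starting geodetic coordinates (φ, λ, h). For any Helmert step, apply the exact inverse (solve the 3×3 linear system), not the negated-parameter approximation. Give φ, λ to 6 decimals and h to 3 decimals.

start: X=3359292.4807, Y=2459345.6216, Z=4817649.0219 m
→ Helmert⁻¹: X=3359051.7683, Y=2459703.8403, Z=4818074.2831
→ Helmert⁻¹: X=3359244.6244, Y=2459497.4374, Z=4818562.0681
→ Helmert⁻¹: X=3358860.1950, Y=2459390.8215, Z=4818404.2711
→ geod (Bowring, a=6378137.000): φ=49.36393100°, λ=36.21195900°, h=1830.9160 m

φ=49.363931°, λ=36.211959°, h=1830.916 m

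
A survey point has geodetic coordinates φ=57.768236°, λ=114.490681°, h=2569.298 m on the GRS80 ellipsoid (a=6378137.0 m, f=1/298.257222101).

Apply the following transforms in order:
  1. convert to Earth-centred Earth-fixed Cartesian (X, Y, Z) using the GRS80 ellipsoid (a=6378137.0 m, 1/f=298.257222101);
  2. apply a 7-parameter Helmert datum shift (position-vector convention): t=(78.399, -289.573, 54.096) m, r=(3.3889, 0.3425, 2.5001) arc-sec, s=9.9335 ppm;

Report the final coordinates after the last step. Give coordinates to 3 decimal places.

X=-1414101.087 m, Y=3104013.630 m, Z=5374348.954 m

start: φ=57.768236°, λ=114.490681°, h=2569.298 m
→ ECEF (a=6378137.000, f=1/298.257222101): X=-1414136.7347, Y=3104377.8047, Z=5374188.1207
→ Helmert 7p (PV): X=-1414101.0872, Y=3104013.6304, Z=5374348.9543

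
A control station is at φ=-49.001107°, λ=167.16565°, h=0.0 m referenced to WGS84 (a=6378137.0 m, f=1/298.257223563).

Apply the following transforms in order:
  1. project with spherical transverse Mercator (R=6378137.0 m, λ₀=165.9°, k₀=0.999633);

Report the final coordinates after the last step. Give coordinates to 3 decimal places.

E=92396.126 m, N=-5453546.631 m

start: φ=-49.001107°, λ=167.165650°, h=0.000 m
→ tm (R=6378137.0, λ₀=165.9°): E=92396.1262, N=-5453546.6314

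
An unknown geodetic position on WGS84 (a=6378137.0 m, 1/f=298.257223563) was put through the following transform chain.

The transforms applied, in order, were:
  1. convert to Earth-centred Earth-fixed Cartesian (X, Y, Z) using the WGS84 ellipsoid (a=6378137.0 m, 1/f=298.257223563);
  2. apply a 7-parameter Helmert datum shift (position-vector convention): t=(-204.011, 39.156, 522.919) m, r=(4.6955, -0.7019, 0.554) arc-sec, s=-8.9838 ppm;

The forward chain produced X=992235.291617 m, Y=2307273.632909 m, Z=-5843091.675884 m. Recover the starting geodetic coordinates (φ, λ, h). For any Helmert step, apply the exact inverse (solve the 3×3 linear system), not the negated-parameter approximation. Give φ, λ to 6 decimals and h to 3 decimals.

start: X=992235.2916, Y=2307273.6329, Z=-5843091.6759 m
→ Helmert⁻¹: X=992434.5295, Y=2307119.5103, Z=-5843722.9906
→ geod (Bowring, a=6378137.000): φ=-66.88218400°, λ=66.72447500°, h=495.6810 m

φ=-66.882184°, λ=66.724475°, h=495.681 m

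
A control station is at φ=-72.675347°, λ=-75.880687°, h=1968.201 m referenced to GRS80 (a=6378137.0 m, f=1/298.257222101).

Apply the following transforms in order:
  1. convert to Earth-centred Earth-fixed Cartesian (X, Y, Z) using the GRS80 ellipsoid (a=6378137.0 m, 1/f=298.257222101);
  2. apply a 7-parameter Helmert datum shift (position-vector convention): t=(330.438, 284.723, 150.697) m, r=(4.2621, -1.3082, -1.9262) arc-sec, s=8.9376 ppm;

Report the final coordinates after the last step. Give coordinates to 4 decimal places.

start: φ=-72.675347°, λ=-75.880687°, h=1968.201 m
→ ECEF (a=6378137.000, f=1/298.257222101): X=464885.9905, Y=-1848151.8706, Z=-6068430.3850
→ Helmert 7p (PV): X=465241.8127, Y=-1847762.6124, Z=-6068369.1658

X=465241.8127 m, Y=-1847762.6124 m, Z=-6068369.1658 m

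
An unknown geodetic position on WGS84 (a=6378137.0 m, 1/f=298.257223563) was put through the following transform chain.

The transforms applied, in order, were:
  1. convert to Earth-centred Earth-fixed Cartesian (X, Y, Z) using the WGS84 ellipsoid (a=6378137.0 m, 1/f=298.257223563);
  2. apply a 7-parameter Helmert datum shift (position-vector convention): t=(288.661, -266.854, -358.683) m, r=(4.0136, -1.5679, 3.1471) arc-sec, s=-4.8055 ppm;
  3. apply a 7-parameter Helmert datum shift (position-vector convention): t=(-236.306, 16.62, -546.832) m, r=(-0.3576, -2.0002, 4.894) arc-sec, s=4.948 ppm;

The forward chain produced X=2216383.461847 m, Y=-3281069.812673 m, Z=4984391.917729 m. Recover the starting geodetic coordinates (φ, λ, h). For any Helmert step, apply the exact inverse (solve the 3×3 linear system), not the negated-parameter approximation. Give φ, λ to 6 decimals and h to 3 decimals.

φ=51.731232°, λ=-55.959809°, h=1247.447 m

start: X=2216383.4618, Y=-3281069.8127, Z=4984391.9177 m
→ Helmert⁻¹: X=2216579.2890, Y=-3281131.4325, Z=4984886.9012
→ Helmert⁻¹: X=2216289.1165, Y=-3280817.1533, Z=4985316.5337
→ geod (Bowring, a=6378137.000): φ=51.73123200°, λ=-55.95980900°, h=1247.4470 m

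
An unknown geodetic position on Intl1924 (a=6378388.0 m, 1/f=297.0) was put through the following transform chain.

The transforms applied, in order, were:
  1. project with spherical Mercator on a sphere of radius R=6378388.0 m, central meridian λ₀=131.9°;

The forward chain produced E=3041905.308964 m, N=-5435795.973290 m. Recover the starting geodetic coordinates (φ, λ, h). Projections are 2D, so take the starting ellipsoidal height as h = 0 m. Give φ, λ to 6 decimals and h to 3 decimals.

start: E=3041905.3090, N=-5435795.9733 m
→ merc⁻¹: φ=-43.80673200°, λ=159.22482500°

φ=-43.806732°, λ=159.224825°, h=0.000 m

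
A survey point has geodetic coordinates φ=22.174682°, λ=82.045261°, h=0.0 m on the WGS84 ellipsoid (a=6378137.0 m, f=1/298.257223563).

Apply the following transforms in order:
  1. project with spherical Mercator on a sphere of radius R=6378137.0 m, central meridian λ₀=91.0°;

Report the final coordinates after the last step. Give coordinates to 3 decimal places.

E=-996836.986 m, N=2532510.854 m

start: φ=22.174682°, λ=82.045261°, h=0.000 m
→ merc (R=6378137.0, λ₀=91.0°): E=-996836.9857, N=2532510.8544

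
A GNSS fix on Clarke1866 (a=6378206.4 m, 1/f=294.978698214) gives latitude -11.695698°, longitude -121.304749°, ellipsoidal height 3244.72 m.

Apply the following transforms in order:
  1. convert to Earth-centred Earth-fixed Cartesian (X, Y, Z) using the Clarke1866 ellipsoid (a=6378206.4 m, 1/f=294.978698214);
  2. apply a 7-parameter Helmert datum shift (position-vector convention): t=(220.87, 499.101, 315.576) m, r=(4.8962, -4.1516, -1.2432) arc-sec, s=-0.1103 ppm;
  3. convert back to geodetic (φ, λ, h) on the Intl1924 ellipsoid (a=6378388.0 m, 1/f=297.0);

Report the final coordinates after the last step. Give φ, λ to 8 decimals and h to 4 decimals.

φ=-11.69514518°, λ=-121.30568448°, h=2462.7416 m

start: φ=-11.695698°, λ=-121.304749°, h=3244.720 m
→ ECEF (a=6378206.400, f=1/294.978698214): X=-3247347.9383, Y=-5339951.9587, Z=-1285035.1143
→ Helmert 7p (PV): X=-3247133.0305, Y=-5339402.1929, Z=-1284911.5145
→ geod (Bowring, a=6378388.000): φ=-11.69514518°, λ=-121.30568448°, h=2462.7416 m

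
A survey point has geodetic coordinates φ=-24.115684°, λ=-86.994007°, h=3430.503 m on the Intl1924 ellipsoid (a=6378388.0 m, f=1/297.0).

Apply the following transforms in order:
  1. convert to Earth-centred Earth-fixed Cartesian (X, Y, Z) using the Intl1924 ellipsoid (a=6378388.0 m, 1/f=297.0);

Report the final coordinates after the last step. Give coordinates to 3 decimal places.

X=305627.850 m, Y=-5820078.858 m, Z=-2591419.372 m

start: φ=-24.115684°, λ=-86.994007°, h=3430.503 m
→ ECEF (a=6378388.000, f=1/297.0): X=305627.8497, Y=-5820078.8578, Z=-2591419.3725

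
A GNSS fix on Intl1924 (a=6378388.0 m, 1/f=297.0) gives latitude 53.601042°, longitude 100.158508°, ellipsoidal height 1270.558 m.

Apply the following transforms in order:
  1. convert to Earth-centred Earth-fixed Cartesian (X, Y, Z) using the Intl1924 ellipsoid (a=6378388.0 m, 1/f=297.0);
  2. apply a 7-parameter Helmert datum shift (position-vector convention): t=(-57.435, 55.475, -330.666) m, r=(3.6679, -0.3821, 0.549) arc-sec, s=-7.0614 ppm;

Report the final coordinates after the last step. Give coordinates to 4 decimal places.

start: φ=53.601042°, λ=100.158508°, h=1270.558 m
→ ECEF (a=6378388.000, f=1/297.0): X=-669152.7872, Y=3734509.9939, Z=5111643.9159
→ Helmert 7p (PV): X=-669224.9059, Y=3734446.4200, Z=5111342.3233

X=-669224.9059 m, Y=3734446.4200 m, Z=5111342.3233 m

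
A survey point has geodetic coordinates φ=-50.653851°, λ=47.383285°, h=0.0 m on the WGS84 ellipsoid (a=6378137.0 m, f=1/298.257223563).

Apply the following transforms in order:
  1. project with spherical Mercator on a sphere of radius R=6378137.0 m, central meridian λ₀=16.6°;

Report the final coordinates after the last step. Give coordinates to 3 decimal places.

E=3426779.611 m, N=-6560290.878 m

start: φ=-50.653851°, λ=47.383285°, h=0.000 m
→ merc (R=6378137.0, λ₀=16.6°): E=3426779.6111, N=-6560290.8777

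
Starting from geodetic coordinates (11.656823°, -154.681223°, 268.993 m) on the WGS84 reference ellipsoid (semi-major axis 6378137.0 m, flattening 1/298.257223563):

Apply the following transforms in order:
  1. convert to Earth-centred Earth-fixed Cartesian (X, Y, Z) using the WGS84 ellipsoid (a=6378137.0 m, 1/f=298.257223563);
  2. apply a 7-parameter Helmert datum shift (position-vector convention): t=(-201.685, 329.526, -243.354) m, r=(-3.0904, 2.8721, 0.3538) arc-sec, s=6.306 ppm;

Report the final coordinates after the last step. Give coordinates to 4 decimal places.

X=-5647782.7501 m, Y=-2671535.6542 m, Z=1280183.8642 m

start: φ=11.656823°, λ=-154.681223°, h=268.993 m
→ ECEF (a=6378137.000, f=1/298.257223563): X=-5647567.8619, Y=-2671857.8268, Z=1280300.4736
→ Helmert 7p (PV): X=-5647782.7501, Y=-2671535.6542, Z=1280183.8642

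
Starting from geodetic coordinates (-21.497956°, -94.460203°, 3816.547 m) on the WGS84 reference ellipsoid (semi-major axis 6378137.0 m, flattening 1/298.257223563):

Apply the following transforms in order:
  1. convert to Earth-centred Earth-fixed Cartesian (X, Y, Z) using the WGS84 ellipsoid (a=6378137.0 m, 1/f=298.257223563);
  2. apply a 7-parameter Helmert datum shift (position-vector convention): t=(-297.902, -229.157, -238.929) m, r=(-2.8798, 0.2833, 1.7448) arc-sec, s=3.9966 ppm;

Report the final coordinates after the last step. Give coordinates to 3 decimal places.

X=-462235.969 m, Y=-5922933.105 m, Z=-2324343.912 m

start: φ=-21.497956°, λ=-94.460203°, h=3816.547 m
→ ECEF (a=6378137.000, f=1/298.257223563): X=-461983.1288, Y=-5922643.9197, Z=-2324179.0186
→ Helmert 7p (PV): X=-462235.9694, Y=-5922933.1046, Z=-2324343.9116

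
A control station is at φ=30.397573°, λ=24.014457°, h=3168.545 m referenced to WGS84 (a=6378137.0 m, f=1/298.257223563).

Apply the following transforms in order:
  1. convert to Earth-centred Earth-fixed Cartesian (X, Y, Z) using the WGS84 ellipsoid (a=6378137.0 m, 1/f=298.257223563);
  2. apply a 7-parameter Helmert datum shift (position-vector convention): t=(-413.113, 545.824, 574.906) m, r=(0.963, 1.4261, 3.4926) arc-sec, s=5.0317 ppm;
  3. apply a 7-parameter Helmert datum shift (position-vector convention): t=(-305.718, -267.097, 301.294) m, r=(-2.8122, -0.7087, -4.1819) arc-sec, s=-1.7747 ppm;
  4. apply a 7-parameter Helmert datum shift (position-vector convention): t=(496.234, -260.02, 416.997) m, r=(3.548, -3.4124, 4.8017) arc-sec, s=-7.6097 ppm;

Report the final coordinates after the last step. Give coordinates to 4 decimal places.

X=5031661.4926 m, Y=2241991.8257 m, Z=3211432.2335 m

start: φ=30.397573°, λ=24.014457°, h=3168.545 m
→ ECEF (a=6378137.000, f=1/298.257223563): X=5031992.6358, Y=2241909.0080, Z=3210068.8226
→ Helmert 7p (PV): X=5031589.0751, Y=2242536.3307, Z=3210635.5566
→ Helmert 7p (PV): X=5031308.8622, Y=2242207.0150, Z=3210917.8661
→ Helmert 7p (PV): X=5031661.4926, Y=2241991.8257, Z=3211432.2335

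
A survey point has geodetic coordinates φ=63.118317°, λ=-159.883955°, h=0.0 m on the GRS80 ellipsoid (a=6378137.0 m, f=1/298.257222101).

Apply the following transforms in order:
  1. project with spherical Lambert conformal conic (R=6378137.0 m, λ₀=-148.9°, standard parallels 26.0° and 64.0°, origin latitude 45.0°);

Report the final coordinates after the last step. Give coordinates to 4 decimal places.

E=-547786.7918 m, N=1972825.8179 m

start: φ=63.118317°, λ=-159.883955°, h=0.000 m
→ lcc (R=6378137.0, λ₀=-148.9°): E=-547786.7918, N=1972825.8179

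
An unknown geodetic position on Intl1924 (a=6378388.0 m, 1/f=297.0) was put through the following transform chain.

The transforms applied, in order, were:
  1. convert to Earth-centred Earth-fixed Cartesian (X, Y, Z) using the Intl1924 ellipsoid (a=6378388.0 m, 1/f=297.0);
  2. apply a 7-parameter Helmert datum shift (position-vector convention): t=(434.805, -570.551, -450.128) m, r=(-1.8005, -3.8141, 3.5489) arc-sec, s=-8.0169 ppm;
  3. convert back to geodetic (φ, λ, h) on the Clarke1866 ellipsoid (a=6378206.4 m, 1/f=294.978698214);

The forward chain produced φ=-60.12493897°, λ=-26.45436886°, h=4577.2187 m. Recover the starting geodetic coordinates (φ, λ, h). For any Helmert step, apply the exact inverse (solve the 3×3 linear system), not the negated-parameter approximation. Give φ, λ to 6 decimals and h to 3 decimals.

start: φ=-60.124939°, λ=-26.454369°, h=4577.219 m
→ ECEF (a=6378206.400, f=1/294.978698214): X=2853686.7831, Y=-1419959.1962, Z=-5511195.5379
→ Helmert⁻¹: X=2853148.5282, Y=-1419401.0098, Z=-5510854.7377
→ geod (Bowring, a=6378388.000): φ=-60.12796100°, λ=-26.44969500°, h=3626.1290 m

φ=-60.127961°, λ=-26.449695°, h=3626.129 m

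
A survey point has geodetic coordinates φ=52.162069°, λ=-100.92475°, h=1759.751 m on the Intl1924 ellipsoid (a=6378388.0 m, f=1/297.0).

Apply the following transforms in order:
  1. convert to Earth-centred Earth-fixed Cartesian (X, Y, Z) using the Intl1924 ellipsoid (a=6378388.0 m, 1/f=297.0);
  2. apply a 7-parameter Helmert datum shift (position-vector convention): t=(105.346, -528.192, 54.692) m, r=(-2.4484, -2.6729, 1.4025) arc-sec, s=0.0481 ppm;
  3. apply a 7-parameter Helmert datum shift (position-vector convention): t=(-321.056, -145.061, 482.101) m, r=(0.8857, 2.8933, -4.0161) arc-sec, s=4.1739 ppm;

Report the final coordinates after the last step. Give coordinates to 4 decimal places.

start: φ=52.162069°, λ=-100.924750°, h=1759.751 m
→ ECEF (a=6378388.000, f=1/297.0): X=-743296.4272, Y=-3850924.2089, Z=5015374.2926
→ Helmert 7p (PV): X=-743229.9247, Y=-3851398.1068, Z=5015465.3050
→ Helmert 7p (PV): X=-743558.7194, Y=-3851566.3084, Z=5015962.2275

X=-743558.7194 m, Y=-3851566.3084 m, Z=5015962.2275 m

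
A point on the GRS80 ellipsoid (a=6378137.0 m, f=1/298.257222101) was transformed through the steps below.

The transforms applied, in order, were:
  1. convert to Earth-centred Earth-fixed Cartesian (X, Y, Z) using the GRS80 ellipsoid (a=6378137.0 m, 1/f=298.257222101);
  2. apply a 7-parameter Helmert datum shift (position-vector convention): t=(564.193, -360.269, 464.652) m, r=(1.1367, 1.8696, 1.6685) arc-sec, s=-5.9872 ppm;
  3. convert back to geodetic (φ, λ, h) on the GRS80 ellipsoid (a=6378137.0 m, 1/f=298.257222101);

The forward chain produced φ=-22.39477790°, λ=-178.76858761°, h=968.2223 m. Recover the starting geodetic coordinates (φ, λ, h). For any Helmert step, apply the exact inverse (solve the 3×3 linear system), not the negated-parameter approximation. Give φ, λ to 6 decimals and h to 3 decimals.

φ=-22.397257°, λ=-178.772532°, h=1697.939 m

start: φ=-22.394778°, λ=-178.768588°, h=968.222 m
→ ECEF (a=6378137.000, f=1/298.257222101): X=-5899502.3427, Y=-126812.8138, Z=-2415256.8065
→ Helmert⁻¹: X=-5900080.9865, Y=-126418.8886, Z=-2415788.7041
→ geod (Bowring, a=6378137.000): φ=-22.39725700°, λ=-178.77253200°, h=1697.9390 m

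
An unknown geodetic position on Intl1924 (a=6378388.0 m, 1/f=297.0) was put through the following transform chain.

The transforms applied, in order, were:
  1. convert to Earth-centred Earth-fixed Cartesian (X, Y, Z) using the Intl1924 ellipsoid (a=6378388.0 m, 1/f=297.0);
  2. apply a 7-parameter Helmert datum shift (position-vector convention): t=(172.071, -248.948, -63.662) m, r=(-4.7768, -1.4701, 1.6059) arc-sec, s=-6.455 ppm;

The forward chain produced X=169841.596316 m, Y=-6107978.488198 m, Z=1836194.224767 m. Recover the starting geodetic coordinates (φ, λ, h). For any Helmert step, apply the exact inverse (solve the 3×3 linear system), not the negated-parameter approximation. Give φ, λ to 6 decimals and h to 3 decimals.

φ=16.832470°, λ=-88.409097°, h=3486.474 m

start: X=169841.5963, Y=-6107978.4882, Z=1836194.2248 m
→ Helmert⁻¹: X=169636.1539, Y=-6107812.8087, Z=1836127.0826
→ geod (Bowring, a=6378388.000): φ=16.83247000°, λ=-88.40909700°, h=3486.4740 m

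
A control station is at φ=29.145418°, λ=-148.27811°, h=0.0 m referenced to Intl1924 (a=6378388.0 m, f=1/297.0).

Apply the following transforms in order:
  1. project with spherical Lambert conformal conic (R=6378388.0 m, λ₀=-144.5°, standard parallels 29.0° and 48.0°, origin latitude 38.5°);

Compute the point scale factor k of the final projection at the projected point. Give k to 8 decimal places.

0.99959501

start: φ=29.145418°, λ=-148.278110°, h=0.000 m
→ into lcc (λ₀=-144.5°): φ=29.14541800°, λ−λ₀=-3.77811000°
scale k = 0.99959501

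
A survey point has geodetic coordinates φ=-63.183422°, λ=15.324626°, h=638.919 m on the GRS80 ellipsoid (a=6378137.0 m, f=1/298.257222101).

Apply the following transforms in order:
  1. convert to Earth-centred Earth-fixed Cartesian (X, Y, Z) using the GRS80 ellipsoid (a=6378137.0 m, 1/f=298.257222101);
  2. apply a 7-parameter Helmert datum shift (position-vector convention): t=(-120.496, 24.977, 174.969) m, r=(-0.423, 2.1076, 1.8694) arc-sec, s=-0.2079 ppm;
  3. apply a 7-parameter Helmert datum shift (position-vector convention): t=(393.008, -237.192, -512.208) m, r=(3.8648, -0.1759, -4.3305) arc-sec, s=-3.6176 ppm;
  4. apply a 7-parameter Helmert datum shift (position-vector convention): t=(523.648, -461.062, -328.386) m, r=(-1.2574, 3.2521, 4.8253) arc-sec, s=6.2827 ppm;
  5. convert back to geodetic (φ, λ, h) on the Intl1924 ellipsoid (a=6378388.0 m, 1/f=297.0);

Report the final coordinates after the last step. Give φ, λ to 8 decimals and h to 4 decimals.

start: φ=-63.183422°, λ=15.324626°, h=638.919 m
→ ECEF (a=6378137.000, f=1/298.257222101): X=2782802.5453, Y=762574.3558, Z=-5669800.8957
→ Helmert 7p (PV): X=2782616.6258, Y=762612.7677, Z=-5669654.7463
→ Helmert 7p (PV): X=2783020.4133, Y=762420.6288, Z=-5670129.7817
→ Helmert 7p (PV): X=2783454.3108, Y=761994.8969, Z=-5670542.3183
→ geod (Bowring, a=6378388.000): φ=-63.18327673°, λ=15.31011064°, h=1336.8615 m

φ=-63.18327673°, λ=15.31011064°, h=1336.8615 m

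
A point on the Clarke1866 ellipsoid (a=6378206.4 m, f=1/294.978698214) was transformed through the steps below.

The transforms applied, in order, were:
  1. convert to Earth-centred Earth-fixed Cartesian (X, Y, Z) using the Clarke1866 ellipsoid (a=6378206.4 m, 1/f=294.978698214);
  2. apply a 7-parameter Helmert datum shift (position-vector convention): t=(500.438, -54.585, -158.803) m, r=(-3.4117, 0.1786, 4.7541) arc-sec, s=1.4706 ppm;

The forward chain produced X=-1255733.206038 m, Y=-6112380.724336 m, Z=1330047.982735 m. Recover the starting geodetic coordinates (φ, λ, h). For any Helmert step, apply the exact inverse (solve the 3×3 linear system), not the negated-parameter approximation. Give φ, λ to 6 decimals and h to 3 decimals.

start: X=-1255733.2060, Y=-6112380.7243, Z=1330047.9827 m
→ Helmert⁻¹: X=-1256373.8281, Y=-6112310.1934, Z=1330102.6417
→ geod (Bowring, a=6378206.400): φ=12.11230500°, λ=-101.61526100°, h=3018.7900 m

φ=12.112305°, λ=-101.615261°, h=3018.790 m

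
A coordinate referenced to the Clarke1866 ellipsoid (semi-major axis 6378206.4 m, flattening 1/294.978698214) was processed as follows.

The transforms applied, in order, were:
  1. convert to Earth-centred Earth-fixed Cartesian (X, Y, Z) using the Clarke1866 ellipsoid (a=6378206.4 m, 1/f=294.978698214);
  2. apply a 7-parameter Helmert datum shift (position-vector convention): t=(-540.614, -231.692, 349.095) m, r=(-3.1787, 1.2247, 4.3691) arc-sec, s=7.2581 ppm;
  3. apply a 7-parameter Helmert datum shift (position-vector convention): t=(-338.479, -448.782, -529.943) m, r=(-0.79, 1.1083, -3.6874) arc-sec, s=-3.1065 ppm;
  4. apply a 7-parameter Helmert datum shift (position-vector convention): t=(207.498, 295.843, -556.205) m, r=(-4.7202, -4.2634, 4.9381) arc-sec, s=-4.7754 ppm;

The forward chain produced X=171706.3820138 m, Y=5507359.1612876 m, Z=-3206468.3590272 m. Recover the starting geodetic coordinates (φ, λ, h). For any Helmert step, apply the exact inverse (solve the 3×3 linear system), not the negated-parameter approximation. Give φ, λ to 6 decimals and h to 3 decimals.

φ=-30.355911°, λ=88.206172°, h=2367.029 m

start: X=171706.3820, Y=5507359.1613, Z=-3206468.3590 m
→ Helmert⁻¹: X=171565.2851, Y=5507158.8717, Z=-3205804.9830
→ Helmert⁻¹: X=171823.0604, Y=5507640.1110, Z=-3205262.9796
→ Helmert⁻¹: X=172498.1239, Y=5507877.5721, Z=-3205502.9032
→ geod (Bowring, a=6378206.400): φ=-30.35591100°, λ=88.20617200°, h=2367.0290 m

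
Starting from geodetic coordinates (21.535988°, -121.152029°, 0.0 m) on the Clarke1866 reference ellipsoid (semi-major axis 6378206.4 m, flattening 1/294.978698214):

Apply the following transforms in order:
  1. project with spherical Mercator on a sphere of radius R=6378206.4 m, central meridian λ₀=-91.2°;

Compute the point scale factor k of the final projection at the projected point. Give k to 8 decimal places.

start: φ=21.535988°, λ=-121.152029°, h=0.000 m
→ into merc (λ₀=-91.2°): φ=21.53598800°, λ−λ₀=-29.95202900°
scale k = 1.07505244

1.07505244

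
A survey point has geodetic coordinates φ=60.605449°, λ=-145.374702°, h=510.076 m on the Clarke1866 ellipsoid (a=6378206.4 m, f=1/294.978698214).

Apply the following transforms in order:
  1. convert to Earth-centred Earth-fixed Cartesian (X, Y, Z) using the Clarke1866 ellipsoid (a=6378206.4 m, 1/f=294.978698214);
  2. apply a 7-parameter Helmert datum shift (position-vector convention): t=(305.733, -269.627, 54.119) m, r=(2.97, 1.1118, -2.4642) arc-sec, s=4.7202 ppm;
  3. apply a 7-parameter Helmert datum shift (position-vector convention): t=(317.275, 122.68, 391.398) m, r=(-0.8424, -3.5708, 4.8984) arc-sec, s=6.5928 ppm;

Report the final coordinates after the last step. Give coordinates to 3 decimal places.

start: φ=60.605449°, λ=-145.374702°, h=510.076 m
→ ECEF (a=6378206.400, f=1/294.978698214): X=-2582939.8267, Y=-1783534.5409, Z=5534144.2270
→ Helmert 7p (PV): X=-2582637.7632, Y=-1783861.4149, Z=5534212.7097
→ Helmert 7p (PV): X=-2582390.9588, Y=-1783789.2265, Z=5534603.1689

X=-2582390.959 m, Y=-1783789.226 m, Z=5534603.169 m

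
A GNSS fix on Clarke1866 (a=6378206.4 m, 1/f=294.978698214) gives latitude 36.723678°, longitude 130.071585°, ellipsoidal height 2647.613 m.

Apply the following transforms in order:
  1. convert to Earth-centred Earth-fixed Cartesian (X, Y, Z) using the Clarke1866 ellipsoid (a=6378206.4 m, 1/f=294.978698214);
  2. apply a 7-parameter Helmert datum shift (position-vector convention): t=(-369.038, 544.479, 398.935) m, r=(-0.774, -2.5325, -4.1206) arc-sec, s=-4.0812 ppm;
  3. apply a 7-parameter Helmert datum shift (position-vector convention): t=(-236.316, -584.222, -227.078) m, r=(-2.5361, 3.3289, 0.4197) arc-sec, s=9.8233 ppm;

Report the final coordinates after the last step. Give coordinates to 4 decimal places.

X=-3296918.0922 m, Y=3918621.0063 m, Z=3794393.4903 m

start: φ=36.723678°, λ=130.071585°, h=2647.613 m
→ ECEF (a=6378206.400, f=1/294.978698214): X=-3296378.7690, Y=3918518.2047, Z=3794250.0012
→ Helmert 7p (PV): X=-3296702.6583, Y=3919126.7814, Z=3794578.2747
→ Helmert 7p (PV): X=-3296918.0922, Y=3918621.0063, Z=3794393.4903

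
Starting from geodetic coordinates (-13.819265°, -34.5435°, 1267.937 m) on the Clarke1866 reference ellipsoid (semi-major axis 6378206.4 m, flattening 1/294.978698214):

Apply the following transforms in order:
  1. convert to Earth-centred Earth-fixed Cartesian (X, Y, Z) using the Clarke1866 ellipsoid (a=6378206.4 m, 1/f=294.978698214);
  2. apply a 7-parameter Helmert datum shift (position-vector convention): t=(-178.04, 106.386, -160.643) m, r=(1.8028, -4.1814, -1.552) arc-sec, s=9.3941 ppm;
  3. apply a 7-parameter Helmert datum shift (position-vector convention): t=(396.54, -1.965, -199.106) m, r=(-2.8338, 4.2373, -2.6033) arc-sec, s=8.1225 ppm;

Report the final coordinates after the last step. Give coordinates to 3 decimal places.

X=5103865.285 m, Y=-3513402.258 m, Z=-1514151.400 m

start: φ=-13.819265°, λ=-34.543500°, h=1267.937 m
→ ECEF (a=6378206.400, f=1/294.978698214): X=5103628.5779, Y=-3513334.7551, Z=-1513781.3142
→ Helmert 7p (PV): X=5103502.7339, Y=-3513286.5445, Z=-1513883.4237
→ Helmert 7p (PV): X=5103865.2851, Y=-3513402.2577, Z=-1514151.4002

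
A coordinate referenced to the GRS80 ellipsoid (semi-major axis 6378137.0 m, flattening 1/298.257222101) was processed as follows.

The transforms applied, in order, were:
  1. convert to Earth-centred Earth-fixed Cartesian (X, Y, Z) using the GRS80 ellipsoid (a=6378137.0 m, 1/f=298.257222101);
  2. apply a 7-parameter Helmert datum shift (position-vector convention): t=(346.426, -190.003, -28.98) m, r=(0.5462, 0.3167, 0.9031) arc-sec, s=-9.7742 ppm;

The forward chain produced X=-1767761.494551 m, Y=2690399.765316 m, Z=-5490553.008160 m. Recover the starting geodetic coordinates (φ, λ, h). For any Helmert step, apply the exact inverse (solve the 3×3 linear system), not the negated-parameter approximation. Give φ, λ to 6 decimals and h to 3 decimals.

start: X=-1767761.4946, Y=2690399.7653, Z=-5490553.0082 m
→ Helmert⁻¹: X=-1768104.9918, Y=2690609.2690, Z=-5490587.5338
→ geod (Bowring, a=6378137.000): φ=-59.78114800°, λ=123.31048700°, h=2710.1840 m

φ=-59.781148°, λ=123.310487°, h=2710.184 m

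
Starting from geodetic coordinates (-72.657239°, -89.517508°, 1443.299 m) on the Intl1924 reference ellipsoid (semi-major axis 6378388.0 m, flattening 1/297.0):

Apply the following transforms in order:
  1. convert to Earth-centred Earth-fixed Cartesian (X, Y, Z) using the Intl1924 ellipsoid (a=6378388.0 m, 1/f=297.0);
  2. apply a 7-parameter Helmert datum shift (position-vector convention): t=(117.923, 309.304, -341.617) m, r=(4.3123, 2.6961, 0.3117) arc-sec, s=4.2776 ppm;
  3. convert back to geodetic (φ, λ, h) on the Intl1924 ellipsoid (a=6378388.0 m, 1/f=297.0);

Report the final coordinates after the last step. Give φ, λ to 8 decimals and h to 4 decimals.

φ=-72.66198446°, λ=-89.51615103°, h=1704.9713 m

start: φ=-72.657239°, λ=-89.517508°, h=1443.299 m
→ ECEF (a=6378388.000, f=1/297.0): X=16063.8254, Y=-1907529.3334, Z=-6067471.7142
→ Helmert 7p (PV): X=16105.3911, Y=-1907101.3139, Z=-6067879.3756
→ geod (Bowring, a=6378388.000): φ=-72.66198446°, λ=-89.51615103°, h=1704.9713 m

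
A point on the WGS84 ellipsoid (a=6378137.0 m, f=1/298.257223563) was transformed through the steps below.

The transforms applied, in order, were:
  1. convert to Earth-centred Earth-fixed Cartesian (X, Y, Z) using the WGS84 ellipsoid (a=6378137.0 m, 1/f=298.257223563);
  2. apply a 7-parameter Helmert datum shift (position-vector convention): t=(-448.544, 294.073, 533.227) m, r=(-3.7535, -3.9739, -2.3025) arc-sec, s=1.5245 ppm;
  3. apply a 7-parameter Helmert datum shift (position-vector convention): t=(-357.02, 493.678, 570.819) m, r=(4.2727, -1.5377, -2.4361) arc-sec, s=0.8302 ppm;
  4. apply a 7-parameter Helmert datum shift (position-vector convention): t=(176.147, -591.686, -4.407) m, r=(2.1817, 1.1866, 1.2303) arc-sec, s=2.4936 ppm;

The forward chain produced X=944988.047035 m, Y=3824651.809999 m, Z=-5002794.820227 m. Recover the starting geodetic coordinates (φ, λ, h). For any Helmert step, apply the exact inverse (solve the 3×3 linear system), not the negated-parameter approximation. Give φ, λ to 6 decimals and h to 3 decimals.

start: X=944988.0470, Y=3824651.8100, Z=-5002794.8202 m
→ Helmert⁻¹: X=944861.1401, Y=3825175.4060, Z=-5002812.9623
→ Helmert⁻¹: X=945134.9042, Y=3824586.0703, Z=-5003465.8983
→ Helmert⁻¹: X=945442.9097, Y=3824387.7801, Z=-5003940.1174
→ geod (Bowring, a=6378137.000): φ=-51.97402600°, λ=76.11408100°, h=3702.5070 m

φ=-51.974026°, λ=76.114081°, h=3702.507 m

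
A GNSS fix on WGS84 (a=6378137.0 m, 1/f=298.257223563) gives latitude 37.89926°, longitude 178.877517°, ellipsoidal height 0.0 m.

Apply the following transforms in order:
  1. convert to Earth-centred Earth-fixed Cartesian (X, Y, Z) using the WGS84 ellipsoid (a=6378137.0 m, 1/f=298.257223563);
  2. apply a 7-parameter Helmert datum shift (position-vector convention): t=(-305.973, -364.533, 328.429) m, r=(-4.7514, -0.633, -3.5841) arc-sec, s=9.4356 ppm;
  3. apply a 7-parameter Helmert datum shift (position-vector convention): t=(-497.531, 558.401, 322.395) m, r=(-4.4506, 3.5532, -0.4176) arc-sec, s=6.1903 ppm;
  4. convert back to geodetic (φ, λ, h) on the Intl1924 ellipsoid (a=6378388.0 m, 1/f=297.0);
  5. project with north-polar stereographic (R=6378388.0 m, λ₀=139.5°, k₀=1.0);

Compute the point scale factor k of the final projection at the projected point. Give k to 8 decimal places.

start: φ=37.899260°, λ=178.877517°, h=0.000 m
→ ECEF (a=6378137.000, f=1/298.257223563): X=-5038338.6744, Y=98718.8447, Z=3896626.6298
→ Helmert 7p (PV): X=-5038702.4302, Y=98532.5525, Z=3896974.0896
→ Helmert 7p (PV): X=-5039163.8215, Y=99185.8508, Z=3897405.2812
→ geod (Bowring, a=6378388.000): φ=37.90097626°, λ=178.87239290°, h=919.9403 m
→ into stereo (λ₀=139.5°): φ=37.90097626°, λ−λ₀=39.37239290°
scale k = 1.23892813

1.23892813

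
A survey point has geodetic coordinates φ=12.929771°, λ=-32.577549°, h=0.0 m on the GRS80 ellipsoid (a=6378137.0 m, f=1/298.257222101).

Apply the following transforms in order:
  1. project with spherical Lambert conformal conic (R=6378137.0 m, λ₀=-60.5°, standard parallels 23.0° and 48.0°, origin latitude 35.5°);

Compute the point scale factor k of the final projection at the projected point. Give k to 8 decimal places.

start: φ=12.929771°, λ=-32.577549°, h=0.000 m
→ into lcc (λ₀=-60.5°): φ=12.92977100°, λ−λ₀=27.92245100°
scale k = 1.05251791

1.05251791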